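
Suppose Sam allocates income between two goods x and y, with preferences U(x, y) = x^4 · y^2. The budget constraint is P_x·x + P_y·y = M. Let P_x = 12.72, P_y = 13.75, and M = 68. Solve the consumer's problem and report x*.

Demand: x*(P_x,P_y,M) = 2/3·M/P_x and y* = 1/3·M/P_y.
At P_x=12.72, P_y=13.75, M=68: x* = 2/3·68/12.72 = 3.5639.

x* = 3.5639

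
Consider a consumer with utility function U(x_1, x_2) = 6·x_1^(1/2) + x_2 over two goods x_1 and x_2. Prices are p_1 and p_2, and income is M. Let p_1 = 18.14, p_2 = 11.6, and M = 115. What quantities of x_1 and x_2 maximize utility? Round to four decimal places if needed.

x_1* = 3.6803, x_2* = 4.1586

Set MRS = p_1/p_2: 3·x_1^(−1/2) = p_1/p_2.
Solve: √x_1 = 3·p_2/p_1, so x_1*(p_1,p_2) = (3·p_2/p_1)², and x_2* = (M − p_1·x_1*)/p_2.
Plugging in: x_1* = (3·11.6/18.14)² = 3.6803, x_2* = 4.1586.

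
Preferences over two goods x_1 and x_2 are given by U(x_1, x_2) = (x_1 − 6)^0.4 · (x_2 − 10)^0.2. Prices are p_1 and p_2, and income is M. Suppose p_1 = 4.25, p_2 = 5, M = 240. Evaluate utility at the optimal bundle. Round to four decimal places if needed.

Let x_1' = x_1−6, x_2' = x_2−10. MRS = 2·x_2'/x_1' = p_1/p_2.
After buying the subsistence bundle (6, 10), a share 2/3 of the remaining income goes to x_1: x_1* = 6 + 2/3·(M − 6p_1 − 10p_2)/p_1.
Discretionary income = 240 − 6·4.25 − 10·5 = 164.5; x_1* = 6 + 2/3·164.5/4.25 = 31.8039; x_2* = 10 + 1/3·164.5/5 = 20.9667.
Utility at the optimum: U(31.8039, 20.9667) = 5.925.

V = 5.925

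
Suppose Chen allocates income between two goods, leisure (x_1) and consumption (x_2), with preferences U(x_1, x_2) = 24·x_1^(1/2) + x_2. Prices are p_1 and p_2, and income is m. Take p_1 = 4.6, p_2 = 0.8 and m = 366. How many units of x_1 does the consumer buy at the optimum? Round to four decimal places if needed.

Utility is quasi-linear in x_2; the FOC for x_1 is 12/√x_1 = p_1/p_2.
Thus x_1* = (12·p_2/p_1)² — independent of m — with the rest of income spent on x_2.
Plugging in: x_1* = (12·0.8/4.6)² = 4.3554.

x_1* = 4.3554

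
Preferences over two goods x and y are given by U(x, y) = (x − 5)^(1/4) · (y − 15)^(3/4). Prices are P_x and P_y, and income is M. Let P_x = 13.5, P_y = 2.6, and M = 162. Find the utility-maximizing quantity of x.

Let x' = x−5, y' = y−15. MRS = (1/3)·y'/x' = P_x/P_y.
After buying the subsistence bundle (5, 15), a share 0.25 of the remaining income goes to x: x* = 5 + 0.25·(M − 5P_x − 15P_y)/P_x.
Discretionary income = 162 − 5·13.5 − 15·2.6 = 55.5; x* = 5 + 0.25·55.5/13.5 = 6.0278.

x* = 6.0278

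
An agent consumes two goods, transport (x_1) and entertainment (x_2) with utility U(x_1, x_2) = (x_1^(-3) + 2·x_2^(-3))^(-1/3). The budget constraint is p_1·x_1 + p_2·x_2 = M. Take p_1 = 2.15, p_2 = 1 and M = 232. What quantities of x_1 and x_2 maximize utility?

x_1* = 64.6237, x_2* = 93.0591

MU_x_1 ∝ x_1^(-4), MU_x_2 ∝ 2·x_2^(-4), so MRS = (1/2)·(x_2/x_1)^(4) = p_1/p_2.
Solve for the ratio: x_2/x_1 = [2·p_1/p_2]^(0.25).
With the ratio pinned down, the budget gives x_1* = M/(p_1 + p_2·(x_2/x_1)) and x_2* = (x_2/x_1)·x_1*.
Numerically x_2/x_1 = 1.440015, so x_1* = 232/(2.15 + 1·1.440015) = 64.6237 and x_2* = 1.440015·64.6237 = 93.0591.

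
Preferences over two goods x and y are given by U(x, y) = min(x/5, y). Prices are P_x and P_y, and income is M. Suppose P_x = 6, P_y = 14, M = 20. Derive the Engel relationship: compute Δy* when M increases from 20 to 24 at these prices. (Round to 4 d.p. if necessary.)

Δy* = 0.0909

Leontief preferences: the optimum is at the kink where x/5 = y/1, i.e. y = (1/5)·x.
Budget: P_x·x + P_y·(1/5)·x = M, so (5·P_x + P_y)·x = 5·M.
Demand: x*(P_x,P_y,M) = 5·M/(5·P_x + P_y), y* = M/(5·P_x + P_y).
Here 5·6 + 14 = 44, giving y* = 0.4545.
At M' = 24: y* = 0.5455. Change: 0.5455 − 0.4545 = 0.0909.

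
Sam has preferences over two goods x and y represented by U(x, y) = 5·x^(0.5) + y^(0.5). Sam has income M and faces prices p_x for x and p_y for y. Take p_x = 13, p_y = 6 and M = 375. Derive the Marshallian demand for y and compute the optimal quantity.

MU_x ∝ 5·x^(-0.5), MU_y ∝ y^(-0.5), so MRS = 5·(y/x)^(0.5) = p_x/p_y.
Hence y/x = ((1/5)·p_x/p_y)^(1/(0.5)), i.e. raised to the 2 power.
Substitute y = (y/x)·x into the budget: x* = M/(p_x + p_y·(y/x)).
Numerically y/x = 0.187778, so x* = 375/(13 + 6·0.187778) = 26.5455 and y* = 0.187778·26.5455 = 4.9847.

y* = 4.9847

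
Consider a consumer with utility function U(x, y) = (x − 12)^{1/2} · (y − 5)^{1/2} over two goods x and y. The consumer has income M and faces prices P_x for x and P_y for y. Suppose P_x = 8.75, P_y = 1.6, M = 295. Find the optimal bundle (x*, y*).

x* = 22.4, y* = 61.875

Let x' = x−12, y' = y−5. MRS = y'/x' = P_x/P_y.
After buying the subsistence bundle (12, 5), a share 0.5 of the remaining income goes to x: x* = 12 + 0.5·(M − 12P_x − 5P_y)/P_x.
Discretionary income = 295 − 12·8.75 − 5·1.6 = 182; x* = 12 + 0.5·182/8.75 = 22.4; y* = 5 + 0.5·182/1.6 = 61.875.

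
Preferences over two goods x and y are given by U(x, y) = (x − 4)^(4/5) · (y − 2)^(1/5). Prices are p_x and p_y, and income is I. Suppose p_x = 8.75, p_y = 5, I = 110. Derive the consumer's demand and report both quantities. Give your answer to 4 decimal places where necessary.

MRS = 4·(y−2)/(x−4). Tangency with p_x/p_y gives y−2 = (1/4)·(p_x/p_y)·(x−4).
After buying the subsistence bundle (4, 2), a share 0.8 of the remaining income goes to x: x* = 4 + 0.8·(I − 4p_x − 2p_y)/p_x.
Discretionary income = 110 − 4·8.75 − 2·5 = 65; x* = 4 + 0.8·65/8.75 = 9.9429; y* = 2 + 0.2·65/5 = 4.6.

x* = 9.9429, y* = 4.6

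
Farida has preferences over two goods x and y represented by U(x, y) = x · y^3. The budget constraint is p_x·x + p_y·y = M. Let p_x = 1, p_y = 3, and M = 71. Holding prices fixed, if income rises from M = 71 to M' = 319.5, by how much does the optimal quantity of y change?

The MRS is (1/3)·y/x. Set MRS = p_x/p_y.
So p_y·y = 3·p_x·x; combined with the budget, a share 0.25 of income goes to x.
Demand: x*(p_x,p_y,M) = 0.25·M/p_x and y* = 0.75·M/p_y.
At p_x=1, p_y=3, M=71: y* = 0.75·71/3 = 17.75.
At M' = 319.5: y* = 79.875. Change: 79.875 − 17.75 = 62.125.

Δy* = 62.125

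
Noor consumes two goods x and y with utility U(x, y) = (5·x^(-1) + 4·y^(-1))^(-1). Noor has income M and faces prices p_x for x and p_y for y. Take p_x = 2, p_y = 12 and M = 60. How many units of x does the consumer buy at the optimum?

x* = 9.4018

From the CES first-order condition, (5/4)·(y/x)^(2) = p_x/p_y.
Solve for the ratio: y/x = [(4/5)·p_x/p_y]^(0.5).
Substitute y = (y/x)·x into the budget: x* = M/(p_x + p_y·(y/x)).
Numerically y/x = 0.365148, so x* = 60/(2 + 12·0.365148) = 9.4018.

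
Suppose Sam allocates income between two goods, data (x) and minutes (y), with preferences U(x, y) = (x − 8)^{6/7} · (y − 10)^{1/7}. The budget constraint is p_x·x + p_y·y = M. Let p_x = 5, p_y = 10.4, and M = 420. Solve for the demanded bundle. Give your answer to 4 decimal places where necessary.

x* = 55.3143, y* = 13.7912

This is Cobb-Douglas in (x−8, y−10): tangency gives 6/7·p_y·(y−10) = 1/7·p_x·(x−8).
After buying the subsistence bundle (8, 10), a share 6/7 of the remaining income goes to x: x* = 8 + 6/7·(M − 8p_x − 10p_y)/p_x.
Discretionary income = 420 − 8·5 − 10·10.4 = 276; x* = 8 + 6/7·276/5 = 55.3143; y* = 10 + 1/7·276/10.4 = 13.7912.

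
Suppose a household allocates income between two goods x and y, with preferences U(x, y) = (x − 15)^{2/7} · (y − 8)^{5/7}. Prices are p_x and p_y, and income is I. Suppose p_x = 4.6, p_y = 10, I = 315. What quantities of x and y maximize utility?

MRS = (2/5)·(y−8)/(x−15). Tangency with p_x/p_y gives y−8 = (5/2)·(p_x/p_y)·(x−15).
Substituting into the budget: x* = 15 + 2/7·(I − 15·p_x − 8·p_y)/p_x, and y* = 8 + 5/7·(…)/p_y.
Discretionary income = 315 − 15·4.6 − 8·10 = 166; x* = 15 + 2/7·166/4.6 = 25.3106; y* = 8 + 5/7·166/10 = 19.8571.

x* = 25.3106, y* = 19.8571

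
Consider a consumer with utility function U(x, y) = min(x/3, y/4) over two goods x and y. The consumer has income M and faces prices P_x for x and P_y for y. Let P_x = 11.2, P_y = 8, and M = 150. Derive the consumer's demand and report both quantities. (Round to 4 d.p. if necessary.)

x* = 6.8598, y* = 9.1463

With perfect complements, no substitution: consume in ratio x:y = 3:4.
Budget: P_x·x + P_y·(4/3)·x = M, so (3·P_x + 4·P_y)·x = 3·M.
Demand: x*(P_x,P_y,M) = 3·M/(3·P_x + 4·P_y), y* = 4·M/(3·P_x + 4·P_y).
Here 3·11.2 + 4·8 = 65.6, giving x* = 6.8598 and y* = 9.1463.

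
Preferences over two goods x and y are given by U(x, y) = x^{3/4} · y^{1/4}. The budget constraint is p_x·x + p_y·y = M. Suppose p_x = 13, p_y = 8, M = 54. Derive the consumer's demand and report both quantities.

MU_x/MU_y = (0.75·y)/(0.25·x); tangency sets this equal to p_x/p_y.
So 0.75·p_y·y = 0.25·p_x·x; combined with the budget, a share 0.75 of income goes to x.
Demand: x*(p_x,p_y,M) = 0.75·M/p_x and y* = 0.25·M/p_y.
At p_x=13, p_y=8, M=54: x* = 0.75·54/13 = 3.1154, y* = 1.6875.

x* = 3.1154, y* = 1.6875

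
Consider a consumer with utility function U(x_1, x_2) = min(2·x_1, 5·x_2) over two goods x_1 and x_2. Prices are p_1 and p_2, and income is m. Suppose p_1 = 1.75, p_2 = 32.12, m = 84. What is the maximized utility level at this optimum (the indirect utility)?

With perfect complements, no substitution: consume in ratio x_1:x_2 = 5:2.
Budget: p_1·x_1 + p_2·(2/5)·x_1 = m, so (5·p_1 + 2·p_2)·x_1 = 5·m.
Demand: x_1*(p_1,p_2,m) = 5·m/(5·p_1 + 2·p_2), x_2* = 2·m/(5·p_1 + 2·p_2).
Here 5·1.75 + 2·32.12 = 72.99, giving x_1* = 5.7542 and x_2* = 2.3017.
Utility at the optimum: U(5.7542, 2.3017) = 11.5084.

V = 11.5084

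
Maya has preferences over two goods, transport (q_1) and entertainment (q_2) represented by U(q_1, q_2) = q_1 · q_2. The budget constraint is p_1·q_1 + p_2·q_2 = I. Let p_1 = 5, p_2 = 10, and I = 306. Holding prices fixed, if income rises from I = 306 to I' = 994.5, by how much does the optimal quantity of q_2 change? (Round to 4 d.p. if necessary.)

Δq_2* = 34.425

The MRS is q_2/q_1. Set MRS = p_1/p_2.
Rearranging, p_2·q_2 = p_1·q_1. Substituting into the budget gives p_1·q_1·(1 + 1) = I.
Demand: q_1*(p_1,p_2,I) = 0.5·I/p_1 and q_2* = 0.5·I/p_2.
At p_1=5, p_2=10, I=306: q_2* = 0.5·306/10 = 15.3.
At I' = 994.5: q_2* = 49.725. Change: 49.725 − 15.3 = 34.425.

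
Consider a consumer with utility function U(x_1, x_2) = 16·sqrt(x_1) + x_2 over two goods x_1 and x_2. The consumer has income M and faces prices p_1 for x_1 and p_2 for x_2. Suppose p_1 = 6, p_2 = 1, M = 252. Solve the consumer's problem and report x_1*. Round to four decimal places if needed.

x_1* = 1.7778

Utility is quasi-linear in x_2; the FOC for x_1 is 8/√x_1 = p_1/p_2.
Solve: √x_1 = 8·p_2/p_1, so x_1*(p_1,p_2) = (8·p_2/p_1)², and x_2* = (M − p_1·x_1*)/p_2.
Plugging in: x_1* = (8·1/6)² = 1.7778.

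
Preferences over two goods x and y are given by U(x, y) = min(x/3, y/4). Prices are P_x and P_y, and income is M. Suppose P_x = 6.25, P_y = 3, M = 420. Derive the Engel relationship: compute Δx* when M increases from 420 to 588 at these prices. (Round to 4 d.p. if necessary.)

Demand: x*(P_x,P_y,M) = 3·M/(3·P_x + 4·P_y), y* = 4·M/(3·P_x + 4·P_y).
Here 3·6.25 + 4·3 = 30.75, giving x* = 40.9756.
At M' = 588: x* = 57.3659. Change: 57.3659 − 40.9756 = 16.3902.

Δx* = 16.3902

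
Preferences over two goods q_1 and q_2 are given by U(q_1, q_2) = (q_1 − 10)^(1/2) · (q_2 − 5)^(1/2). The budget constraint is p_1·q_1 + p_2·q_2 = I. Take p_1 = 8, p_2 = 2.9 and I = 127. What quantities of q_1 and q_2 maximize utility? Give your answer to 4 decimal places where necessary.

q_1* = 12.0312, q_2* = 10.6034

This is Cobb-Douglas in (q_1−10, q_2−5): tangency gives 0.5·p_2·(q_2−5) = 0.5·p_1·(q_1−10).
After buying the subsistence bundle (10, 5), a share 0.5 of the remaining income goes to q_1: q_1* = 10 + 0.5·(I − 10p_1 − 5p_2)/p_1.
Discretionary income = 127 − 10·8 − 5·2.9 = 32.5; q_1* = 10 + 0.5·32.5/8 = 12.0312; q_2* = 5 + 0.5·32.5/2.9 = 10.6034.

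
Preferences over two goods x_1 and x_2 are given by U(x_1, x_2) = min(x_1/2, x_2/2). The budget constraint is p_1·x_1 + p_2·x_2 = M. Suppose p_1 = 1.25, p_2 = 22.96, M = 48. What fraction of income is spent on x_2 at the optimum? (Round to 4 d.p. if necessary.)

share on x_2 = 0.9484

With perfect complements, no substitution: consume in ratio x_1:x_2 = 2:2.
Budget: p_1·x_1 + p_2·x_1 = M, so (2·p_1 + 2·p_2)·x_1 = 2·M.
Demand: x_1*(p_1,p_2,M) = 2·M/(2·p_1 + 2·p_2), x_2* = 2·M/(2·p_1 + 2·p_2).
Here 2·1.25 + 2·22.96 = 48.42, giving x_1* = 1.9827 and x_2* = 1.9827.
Expenditure on x_2: 22.96·1.9827 = 45.5217; share = 0.9484.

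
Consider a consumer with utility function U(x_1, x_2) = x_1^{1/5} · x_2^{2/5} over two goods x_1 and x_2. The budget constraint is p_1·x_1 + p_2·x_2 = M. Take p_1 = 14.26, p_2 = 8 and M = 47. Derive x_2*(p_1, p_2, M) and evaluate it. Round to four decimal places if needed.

The MRS is (1/2)·x_2/x_1. Set MRS = p_1/p_2.
So 0.2·p_2·x_2 = 0.4·p_1·x_1; combined with the budget, a share 1/3 of income goes to x_1.
Demand: x_1*(p_1,p_2,M) = 1/3·M/p_1 and x_2* = 2/3·M/p_2.
At p_1=14.26, p_2=8, M=47: x_2* = 2/3·47/8 = 3.9167.

x_2* = 3.9167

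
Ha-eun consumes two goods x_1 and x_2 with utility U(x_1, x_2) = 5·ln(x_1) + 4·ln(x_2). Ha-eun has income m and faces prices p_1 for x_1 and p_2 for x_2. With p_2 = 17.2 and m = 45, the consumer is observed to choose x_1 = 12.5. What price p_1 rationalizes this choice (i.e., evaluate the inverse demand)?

Tangency: MRS = (5/4)·x_2/x_1 = p_1/p_2.
Rearranging, p_2·x_2 = (4/5)·p_1·x_1. Substituting into the budget gives p_1·x_1·(1 + (4/5)) = m.
Demand: x_1*(p_1,p_2,m) = 5/9·m/p_1 and x_2* = 4/9·m/p_2.
Set x_1* = 12.5 in the demand function and solve for p_1: p_1 = 2.

p_1 = 2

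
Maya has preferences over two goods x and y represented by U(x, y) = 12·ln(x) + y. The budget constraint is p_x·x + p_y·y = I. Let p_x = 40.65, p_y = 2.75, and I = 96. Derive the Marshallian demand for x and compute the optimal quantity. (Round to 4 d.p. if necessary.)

x* = 0.8118

Set MRS = p_x/p_y: (12/x)/1 = p_x/p_y.
So x*(p_x,p_y) = 12·p_y/p_x, independent of income; and y* = (I − 12·p_y)/p_y.
At the given prices: x* = 12·2.75/40.65 = 0.8118.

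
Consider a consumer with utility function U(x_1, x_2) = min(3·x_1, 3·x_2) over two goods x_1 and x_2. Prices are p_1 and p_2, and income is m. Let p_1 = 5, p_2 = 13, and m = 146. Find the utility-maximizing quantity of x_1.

Leontief preferences: the optimum is at the kink where x_1/3 = x_2/3, i.e. x_2 = x_1.
Budget: p_1·x_1 + p_2·x_1 = m, so (3·p_1 + 3·p_2)·x_1 = 3·m.
Demand: x_1*(p_1,p_2,m) = 3·m/(3·p_1 + 3·p_2), x_2* = 3·m/(3·p_1 + 3·p_2).
Here 3·5 + 3·13 = 54, giving x_1* = 8.1111.

x_1* = 8.1111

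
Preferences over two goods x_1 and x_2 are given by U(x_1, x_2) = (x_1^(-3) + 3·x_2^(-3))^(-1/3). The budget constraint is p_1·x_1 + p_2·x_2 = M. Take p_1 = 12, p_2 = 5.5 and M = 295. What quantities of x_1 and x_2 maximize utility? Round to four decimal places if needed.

x_1* = 14.1846, x_2* = 22.6882

From the CES first-order condition, (1/3)·(x_2/x_1)^(4) = p_1/p_2.
Solve for the ratio: x_2/x_1 = [3·p_1/p_2]^(0.25).
Substitute x_2 = (x_2/x_1)·x_1 into the budget: x_1* = M/(p_1 + p_2·(x_2/x_1)).
Numerically x_2/x_1 = 1.599503, so x_1* = 295/(12 + 5.5·1.599503) = 14.1846 and x_2* = 1.599503·14.1846 = 22.6882.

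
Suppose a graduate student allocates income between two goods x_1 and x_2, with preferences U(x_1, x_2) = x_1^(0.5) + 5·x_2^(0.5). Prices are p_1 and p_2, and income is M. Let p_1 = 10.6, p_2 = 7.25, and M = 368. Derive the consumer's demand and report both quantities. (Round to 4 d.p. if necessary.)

From the CES first-order condition, (1/5)·(x_2/x_1)^(0.5) = p_1/p_2.
Hence x_2/x_1 = (5·p_1/p_2)^(1/(0.5)), i.e. raised to the 2 power.
With the ratio pinned down, the budget gives x_1* = M/(p_1 + p_2·(x_2/x_1)) and x_2* = (x_2/x_1)·x_1*.
Numerically x_2/x_1 = 53.441141, so x_1* = 368/(10.6 + 7.25·53.441141) = 0.9245 and x_2* = 53.441141·0.9245 = 49.4069.

x_1* = 0.9245, x_2* = 49.4069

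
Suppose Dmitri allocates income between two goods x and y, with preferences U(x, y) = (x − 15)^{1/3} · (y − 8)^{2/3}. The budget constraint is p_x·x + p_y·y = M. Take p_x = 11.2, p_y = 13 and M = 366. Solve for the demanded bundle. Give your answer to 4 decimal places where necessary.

x* = 17.7976, y* = 12.8205

This is Cobb-Douglas in (x−15, y−8): tangency gives 1/3·p_y·(y−8) = 2/3·p_x·(x−15).
Substituting into the budget: x* = 15 + 1/3·(M − 15·p_x − 8·p_y)/p_x, and y* = 8 + 2/3·(…)/p_y.
Discretionary income = 366 − 15·11.2 − 8·13 = 94; x* = 15 + 1/3·94/11.2 = 17.7976; y* = 8 + 2/3·94/13 = 12.8205.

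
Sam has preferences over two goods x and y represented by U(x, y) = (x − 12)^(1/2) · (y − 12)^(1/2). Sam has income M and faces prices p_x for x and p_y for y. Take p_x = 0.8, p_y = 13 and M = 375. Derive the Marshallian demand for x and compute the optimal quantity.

This is Cobb-Douglas in (x−12, y−12): tangency gives 0.5·p_y·(y−12) = 0.5·p_x·(x−12).
Substituting into the budget: x* = 12 + 0.5·(M − 12·p_x − 12·p_y)/p_x, and y* = 12 + 0.5·(…)/p_y.
Discretionary income = 375 − 12·0.8 − 12·13 = 209.4; x* = 12 + 0.5·209.4/0.8 = 142.875.

x* = 142.875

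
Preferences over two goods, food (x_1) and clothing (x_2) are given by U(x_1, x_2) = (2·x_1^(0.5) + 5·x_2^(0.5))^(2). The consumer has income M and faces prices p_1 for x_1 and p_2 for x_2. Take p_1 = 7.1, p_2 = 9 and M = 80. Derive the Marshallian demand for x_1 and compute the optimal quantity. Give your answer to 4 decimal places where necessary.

x_1* = 1.8999

MRS = MU_x_1/MU_x_2 = (2/5)·(x_2/x_1)^(0.5). Set equal to p_1/p_2.
Hence x_2/x_1 = ((5/2)·p_1/p_2)^(1/(0.5)), i.e. raised to the 2 power.
Substitute x_2 = (x_2/x_1)·x_1 into the budget: x_1* = M/(p_1 + p_2·(x_2/x_1)).
Numerically x_2/x_1 = 3.88966, so x_1* = 80/(7.1 + 9·3.88966) = 1.8999.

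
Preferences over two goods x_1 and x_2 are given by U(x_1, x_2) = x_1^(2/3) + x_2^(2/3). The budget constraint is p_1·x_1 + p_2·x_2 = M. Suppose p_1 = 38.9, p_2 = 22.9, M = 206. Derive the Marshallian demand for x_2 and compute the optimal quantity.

x_2* = 6.6805

With the ratio pinned down, the budget gives x_1* = M/(p_1 + p_2·(x_2/x_1)) and x_2* = (x_2/x_1)·x_1*.
Numerically x_2/x_1 = 4.901651, so x_1* = 206/(38.9 + 22.9·4.901651) = 1.3629 and x_2* = 4.901651·1.3629 = 6.6805.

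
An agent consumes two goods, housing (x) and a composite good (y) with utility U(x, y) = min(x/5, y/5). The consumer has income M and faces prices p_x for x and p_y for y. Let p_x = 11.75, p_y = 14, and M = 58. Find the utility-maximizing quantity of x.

x* = 2.2524

Leontief preferences: the optimum is at the kink where x/5 = y/5, i.e. y = x.
Budget: p_x·x + p_y·x = M, so (5·p_x + 5·p_y)·x = 5·M.
Demand: x*(p_x,p_y,M) = 5·M/(5·p_x + 5·p_y), y* = 5·M/(5·p_x + 5·p_y).
Here 5·11.75 + 5·14 = 128.75, giving x* = 2.2524.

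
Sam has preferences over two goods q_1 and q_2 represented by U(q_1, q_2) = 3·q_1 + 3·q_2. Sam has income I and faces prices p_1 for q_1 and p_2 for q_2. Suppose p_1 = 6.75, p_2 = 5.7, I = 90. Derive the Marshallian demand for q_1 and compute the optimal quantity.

Perfect substitutes: compare marginal utility per dollar. 3/p_1 vs 3/p_2 → 0.4444 vs 0.5263.
q_2 gives more utility per dollar, so spend all income on q_2: q_2* = I/p_2, q_1* = 0.
Numerically: q_1* = 0, q_2* = 15.7895.

q_1* = 0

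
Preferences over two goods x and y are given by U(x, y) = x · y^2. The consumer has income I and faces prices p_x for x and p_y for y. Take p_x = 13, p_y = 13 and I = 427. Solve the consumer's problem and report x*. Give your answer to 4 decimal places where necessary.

x* = 10.9487

Demand: x*(p_x,p_y,I) = 1/3·I/p_x and y* = 2/3·I/p_y.
At p_x=13, p_y=13, I=427: x* = 1/3·427/13 = 10.9487.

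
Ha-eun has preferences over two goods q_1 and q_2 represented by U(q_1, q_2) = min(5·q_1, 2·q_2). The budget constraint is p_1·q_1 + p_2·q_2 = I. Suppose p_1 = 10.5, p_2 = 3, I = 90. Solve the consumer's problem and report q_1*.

q_1* = 5

Here 2·10.5 + 5·3 = 36, giving q_1* = 5.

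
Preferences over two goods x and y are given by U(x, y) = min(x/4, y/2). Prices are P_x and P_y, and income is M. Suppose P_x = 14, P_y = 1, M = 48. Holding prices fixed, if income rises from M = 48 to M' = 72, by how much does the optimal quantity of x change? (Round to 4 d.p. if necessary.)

Demand: x*(P_x,P_y,M) = 4·M/(4·P_x + 2·P_y), y* = 2·M/(4·P_x + 2·P_y).
Here 4·14 + 2·1 = 58, giving x* = 3.3103.
At M' = 72: x* = 4.9655. Change: 4.9655 − 3.3103 = 1.6552.

Δx* = 1.6552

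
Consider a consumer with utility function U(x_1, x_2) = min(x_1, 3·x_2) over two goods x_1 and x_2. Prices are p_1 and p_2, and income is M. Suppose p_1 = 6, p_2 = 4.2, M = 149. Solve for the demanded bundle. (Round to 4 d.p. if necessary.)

x_1* = 20.1351, x_2* = 6.7117

Leontief preferences: the optimum is at the kink where x_1/3 = x_2/1, i.e. x_2 = (1/3)·x_1.
Budget: p_1·x_1 + p_2·(1/3)·x_1 = M, so (3·p_1 + p_2)·x_1 = 3·M.
Demand: x_1*(p_1,p_2,M) = 3·M/(3·p_1 + p_2), x_2* = M/(3·p_1 + p_2).
Here 3·6 + 4.2 = 22.2, giving x_1* = 20.1351 and x_2* = 6.7117.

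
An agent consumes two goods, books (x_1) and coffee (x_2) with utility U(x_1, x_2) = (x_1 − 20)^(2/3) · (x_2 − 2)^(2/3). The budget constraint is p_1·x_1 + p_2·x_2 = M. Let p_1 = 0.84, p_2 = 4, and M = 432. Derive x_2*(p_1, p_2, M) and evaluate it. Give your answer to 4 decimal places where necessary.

MRS = (x_2−2)/(x_1−20). Tangency with p_1/p_2 gives x_2−2 = (p_1/p_2)·(x_1−20).
Substituting into the budget: x_1* = 20 + 0.5·(M − 20·p_1 − 2·p_2)/p_1, and x_2* = 2 + 0.5·(…)/p_2.
Discretionary income = 432 − 20·0.84 − 2·4 = 407.2; x_2* = 2 + 0.5·407.2/4 = 52.9.

x_2* = 52.9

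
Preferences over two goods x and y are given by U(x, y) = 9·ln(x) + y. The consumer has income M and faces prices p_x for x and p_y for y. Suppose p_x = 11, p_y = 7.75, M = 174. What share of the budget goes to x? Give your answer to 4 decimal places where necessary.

Set MRS = p_x/p_y: (9/x)/1 = p_x/p_y.
So x*(p_x,p_y) = 9·p_y/p_x, independent of income; and y* = (M − 9·p_y)/p_y.
At the given prices: x* = 9·7.75/11 = 6.3409, and y* = 13.4516.
Expenditure on x: 11·6.3409 = 69.75; share = 0.4009.

share on x = 0.4009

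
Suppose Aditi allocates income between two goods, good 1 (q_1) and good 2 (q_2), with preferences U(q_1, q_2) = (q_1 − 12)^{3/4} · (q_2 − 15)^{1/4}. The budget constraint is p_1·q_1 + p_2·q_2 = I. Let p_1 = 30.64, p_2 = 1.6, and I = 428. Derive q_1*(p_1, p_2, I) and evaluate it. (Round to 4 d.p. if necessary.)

q_1* = 12.889

Let q_1' = q_1−12, q_2' = q_2−15. MRS = 3·q_2'/q_1' = p_1/p_2.
Substituting into the budget: q_1* = 12 + 0.75·(I − 12·p_1 − 15·p_2)/p_1, and q_2* = 15 + 0.25·(…)/p_2.
Discretionary income = 428 − 12·30.64 − 15·1.6 = 36.32; q_1* = 12 + 0.75·36.32/30.64 = 12.889.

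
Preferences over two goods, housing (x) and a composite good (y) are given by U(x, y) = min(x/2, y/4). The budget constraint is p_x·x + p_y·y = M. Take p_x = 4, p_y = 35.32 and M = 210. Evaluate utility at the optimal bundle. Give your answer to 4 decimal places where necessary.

Leontief preferences: the optimum is at the kink where x/2 = y/4, i.e. y = 2·x.
Budget: p_x·x + p_y·2·x = M, so (2·p_x + 4·p_y)·x = 2·M.
Demand: x*(p_x,p_y,M) = 2·M/(2·p_x + 4·p_y), y* = 4·M/(2·p_x + 4·p_y).
Here 2·4 + 4·35.32 = 149.28, giving x* = 2.8135 and y* = 5.627.
Utility at the optimum: U(2.8135, 5.627) = 1.4068.

V = 1.4068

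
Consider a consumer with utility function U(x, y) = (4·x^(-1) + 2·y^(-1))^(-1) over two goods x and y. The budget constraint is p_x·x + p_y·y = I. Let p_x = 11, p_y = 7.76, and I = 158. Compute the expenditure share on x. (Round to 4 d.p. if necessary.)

share on x = 0.6274

MU_x ∝ 4·x^(-2), MU_y ∝ 2·y^(-2), so MRS = 2·(y/x)^(2) = p_x/p_y.
Solve for the ratio: y/x = [(1/2)·p_x/p_y]^(0.5).
Substitute y = (y/x)·x into the budget: x* = I/(p_x + p_y·(y/x)).
Numerically y/x = 0.841881, so x* = 158/(11 + 7.76·0.841881) = 9.0116 and y* = 0.841881·9.0116 = 7.5867.
Expenditure on x: 11·9.0116 = 99.1274; share = 0.6274.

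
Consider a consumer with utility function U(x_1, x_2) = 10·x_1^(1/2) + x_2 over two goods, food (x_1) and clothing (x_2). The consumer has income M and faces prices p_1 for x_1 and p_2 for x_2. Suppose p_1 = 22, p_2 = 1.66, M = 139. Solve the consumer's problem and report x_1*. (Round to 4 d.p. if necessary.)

x_1* = 0.1423

Utility is quasi-linear in x_2; the FOC for x_1 is 5/√x_1 = p_1/p_2.
Thus x_1* = (5·p_2/p_1)² — independent of M — with the rest of income spent on x_2.
Plugging in: x_1* = (5·1.66/22)² = 0.1423.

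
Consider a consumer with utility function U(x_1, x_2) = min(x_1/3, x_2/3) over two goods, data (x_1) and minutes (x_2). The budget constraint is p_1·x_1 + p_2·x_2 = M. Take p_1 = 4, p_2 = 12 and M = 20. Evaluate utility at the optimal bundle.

With perfect complements, no substitution: consume in ratio x_1:x_2 = 3:3.
Budget: p_1·x_1 + p_2·x_1 = M, so (3·p_1 + 3·p_2)·x_1 = 3·M.
Demand: x_1*(p_1,p_2,M) = 3·M/(3·p_1 + 3·p_2), x_2* = 3·M/(3·p_1 + 3·p_2).
Here 3·4 + 3·12 = 48, giving x_1* = 1.25 and x_2* = 1.25.
Utility at the optimum: U(1.25, 1.25) = 0.4167.

V = 0.4167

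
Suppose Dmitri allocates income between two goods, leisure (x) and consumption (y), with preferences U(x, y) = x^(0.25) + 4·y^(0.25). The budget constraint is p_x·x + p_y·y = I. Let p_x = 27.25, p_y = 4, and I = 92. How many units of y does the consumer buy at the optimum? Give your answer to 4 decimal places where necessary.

y* = 21.2358

MU_x ∝ x^(-0.75), MU_y ∝ 4·y^(-0.75), so MRS = (1/4)·(y/x)^(0.75) = p_x/p_y.
Solve for the ratio: y/x = [4·p_x/p_y]^(4/3).
With the ratio pinned down, the budget gives x* = I/(p_x + p_y·(y/x)) and y* = (y/x)·x*.
Numerically y/x = 82.00154, so x* = 92/(27.25 + 4·82.00154) = 0.259 and y* = 82.00154·0.259 = 21.2358.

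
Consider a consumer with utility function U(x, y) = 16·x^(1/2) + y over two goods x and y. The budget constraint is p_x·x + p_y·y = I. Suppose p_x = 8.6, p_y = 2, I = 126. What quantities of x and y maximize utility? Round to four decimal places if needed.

MU_x = 8/√x, MU_y = 1. Tangency: 8/√x = p_x/p_y.
Solve: √x = 8·p_y/p_x, so x*(p_x,p_y) = (8·p_y/p_x)², and y* = (I − p_x·x*)/p_y.
Plugging in: x* = (8·2/8.6)² = 3.4613, y* = 48.1163.

x* = 3.4613, y* = 48.1163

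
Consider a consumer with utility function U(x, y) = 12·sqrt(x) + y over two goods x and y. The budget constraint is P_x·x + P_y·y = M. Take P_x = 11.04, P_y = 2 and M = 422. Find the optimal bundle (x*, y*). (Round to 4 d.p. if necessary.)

MU_x = 6/√x, MU_y = 1. Tangency: 6/√x = P_x/P_y.
Solve: √x = 6·P_y/P_x, so x*(P_x,P_y) = (6·P_y/P_x)², and y* = (M − P_x·x*)/P_y.
Plugging in: x* = (6·2/11.04)² = 1.1815, y* = 204.4783.

x* = 1.1815, y* = 204.4783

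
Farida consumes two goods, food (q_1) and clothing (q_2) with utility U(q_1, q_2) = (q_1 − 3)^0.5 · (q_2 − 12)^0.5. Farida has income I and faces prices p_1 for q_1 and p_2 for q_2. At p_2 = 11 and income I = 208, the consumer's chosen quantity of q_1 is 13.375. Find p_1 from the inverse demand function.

p_1 = 3.2

This is Cobb-Douglas in (q_1−3, q_2−12): tangency gives 0.5·p_2·(q_2−12) = 0.5·p_1·(q_1−3).
After buying the subsistence bundle (3, 12), a share 0.5 of the remaining income goes to q_1: q_1* = 3 + 0.5·(I − 3p_1 − 12p_2)/p_1.
Set q_1* = 13.375 in the demand function and solve for p_1: p_1 = 3.2.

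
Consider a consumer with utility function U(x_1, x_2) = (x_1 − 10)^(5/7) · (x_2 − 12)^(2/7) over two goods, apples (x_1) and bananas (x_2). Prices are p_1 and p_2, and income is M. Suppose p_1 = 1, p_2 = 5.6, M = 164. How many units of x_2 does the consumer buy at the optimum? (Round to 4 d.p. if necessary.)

Let x_1' = x_1−10, x_2' = x_2−12. MRS = (5/2)·x_2'/x_1' = p_1/p_2.
After buying the subsistence bundle (10, 12), a share 5/7 of the remaining income goes to x_1: x_1* = 10 + 5/7·(M − 10p_1 − 12p_2)/p_1.
Discretionary income = 164 − 10·1 − 12·5.6 = 86.8; x_2* = 12 + 2/7·86.8/5.6 = 16.4286.

x_2* = 16.4286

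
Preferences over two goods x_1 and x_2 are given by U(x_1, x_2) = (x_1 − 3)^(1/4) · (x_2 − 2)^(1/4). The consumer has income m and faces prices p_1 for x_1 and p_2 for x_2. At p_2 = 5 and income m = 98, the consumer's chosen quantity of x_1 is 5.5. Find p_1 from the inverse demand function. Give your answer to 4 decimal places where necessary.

Let x_1' = x_1−3, x_2' = x_2−2. MRS = x_2'/x_1' = p_1/p_2.
After buying the subsistence bundle (3, 2), a share 0.5 of the remaining income goes to x_1: x_1* = 3 + 0.5·(m − 3p_1 − 2p_2)/p_1.
Set x_1* = 5.5 in the demand function and solve for p_1: p_1 = 11.

p_1 = 11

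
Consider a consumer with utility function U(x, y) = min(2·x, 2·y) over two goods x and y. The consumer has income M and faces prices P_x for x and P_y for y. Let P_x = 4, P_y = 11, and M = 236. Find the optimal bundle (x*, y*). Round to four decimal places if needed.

With perfect complements, no substitution: consume in ratio x:y = 2:2.
Budget: P_x·x + P_y·x = M, so (2·P_x + 2·P_y)·x = 2·M.
Demand: x*(P_x,P_y,M) = 2·M/(2·P_x + 2·P_y), y* = 2·M/(2·P_x + 2·P_y).
Here 2·4 + 2·11 = 30, giving x* = 15.7333 and y* = 15.7333.

x* = 15.7333, y* = 15.7333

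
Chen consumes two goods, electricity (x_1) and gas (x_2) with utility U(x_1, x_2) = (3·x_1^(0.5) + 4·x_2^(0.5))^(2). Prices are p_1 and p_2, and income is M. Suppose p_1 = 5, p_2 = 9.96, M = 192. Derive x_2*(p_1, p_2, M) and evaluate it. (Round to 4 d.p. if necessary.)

x_2* = 9.0908

MU_x_1 ∝ 3·x_1^(-0.5), MU_x_2 ∝ 4·x_2^(-0.5), so MRS = (3/4)·(x_2/x_1)^(0.5) = p_1/p_2.
Solve for the ratio: x_2/x_1 = [(4/3)·p_1/p_2]^(2).
Substitute x_2 = (x_2/x_1)·x_1 into the budget: x_1* = M/(p_1 + p_2·(x_2/x_1)).
Numerically x_2/x_1 = 0.448021, so x_1* = 192/(5 + 9.96·0.448021) = 20.2911 and x_2* = 0.448021·20.2911 = 9.0908.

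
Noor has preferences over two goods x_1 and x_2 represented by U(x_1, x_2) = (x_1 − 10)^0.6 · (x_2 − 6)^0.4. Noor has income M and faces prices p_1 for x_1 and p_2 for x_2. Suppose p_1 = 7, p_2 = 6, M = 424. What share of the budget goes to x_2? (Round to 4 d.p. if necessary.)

share on x_2 = 0.3849

This is Cobb-Douglas in (x_1−10, x_2−6): tangency gives 0.6·p_2·(x_2−6) = 0.4·p_1·(x_1−10).
Substituting into the budget: x_1* = 10 + 0.6·(M − 10·p_1 − 6·p_2)/p_1, and x_2* = 6 + 0.4·(…)/p_2.
Discretionary income = 424 − 10·7 − 6·6 = 318; x_1* = 10 + 0.6·318/7 = 37.2571; x_2* = 6 + 0.4·318/6 = 27.2.
Expenditure on x_2: 6·27.2 = 163.2; share = 0.3849.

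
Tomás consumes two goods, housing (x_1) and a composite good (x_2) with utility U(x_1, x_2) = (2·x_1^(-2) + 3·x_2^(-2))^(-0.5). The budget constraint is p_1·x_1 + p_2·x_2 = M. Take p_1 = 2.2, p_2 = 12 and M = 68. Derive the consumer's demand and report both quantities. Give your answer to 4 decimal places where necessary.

With the ratio pinned down, the budget gives x_1* = M/(p_1 + p_2·(x_2/x_1)) and x_2* = (x_2/x_1)·x_1*.
Numerically x_2/x_1 = 0.650296, so x_1* = 68/(2.2 + 12·0.650296) = 6.7976 and x_2* = 0.650296·6.7976 = 4.4204.

x_1* = 6.7976, x_2* = 4.4204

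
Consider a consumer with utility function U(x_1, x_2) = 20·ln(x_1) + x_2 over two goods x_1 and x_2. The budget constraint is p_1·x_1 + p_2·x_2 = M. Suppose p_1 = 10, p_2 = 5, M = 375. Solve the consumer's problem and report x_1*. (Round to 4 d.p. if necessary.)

x_1* = 10

MU_x_1 = 20/x_1, MU_x_2 = 1. Tangency: 20/x_1 = p_1/p_2.
So x_1*(p_1,p_2) = 20·p_2/p_1, independent of income; and x_2* = (M − 20·p_2)/p_2.
At the given prices: x_1* = 20·5/10 = 10.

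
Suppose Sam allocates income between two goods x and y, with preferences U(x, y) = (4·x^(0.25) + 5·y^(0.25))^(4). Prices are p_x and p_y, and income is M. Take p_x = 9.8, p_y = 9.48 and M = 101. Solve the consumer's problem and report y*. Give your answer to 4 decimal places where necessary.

MRS = MU_x/MU_y = (4/5)·(y/x)^(0.75). Set equal to p_x/p_y.
Hence y/x = ((5/4)·p_x/p_y)^(1/(0.75)), i.e. raised to the 4/3 power.
Substitute y = (y/x)·x into the budget: x* = M/(p_x + p_y·(y/x)).
Numerically y/x = 1.407463, so x* = 101/(9.8 + 9.48·1.407463) = 4.3642 and y* = 1.407463·4.3642 = 6.1425.

y* = 6.1425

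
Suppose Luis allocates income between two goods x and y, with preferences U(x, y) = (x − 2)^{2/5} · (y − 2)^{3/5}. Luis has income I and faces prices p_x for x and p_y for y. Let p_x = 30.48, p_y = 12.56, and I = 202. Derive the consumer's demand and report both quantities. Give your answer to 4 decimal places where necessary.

x* = 3.5213, y* = 7.5376

Substituting into the budget: x* = 2 + 0.4·(I − 2·p_x − 2·p_y)/p_x, and y* = 2 + 0.6·(…)/p_y.
Discretionary income = 202 − 2·30.48 − 2·12.56 = 115.92; x* = 2 + 0.4·115.92/30.48 = 3.5213; y* = 2 + 0.6·115.92/12.56 = 7.5376.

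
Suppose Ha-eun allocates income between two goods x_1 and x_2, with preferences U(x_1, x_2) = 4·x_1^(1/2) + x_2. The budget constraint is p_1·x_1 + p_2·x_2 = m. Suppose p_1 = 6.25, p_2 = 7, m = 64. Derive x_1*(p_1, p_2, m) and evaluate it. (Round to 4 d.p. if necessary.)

MU_x_1 = 2/√x_1, MU_x_2 = 1. Tangency: 2/√x_1 = p_1/p_2.
Solve: √x_1 = 2·p_2/p_1, so x_1*(p_1,p_2) = (2·p_2/p_1)², and x_2* = (m − p_1·x_1*)/p_2.
Plugging in: x_1* = (2·7/6.25)² = 5.0176.

x_1* = 5.0176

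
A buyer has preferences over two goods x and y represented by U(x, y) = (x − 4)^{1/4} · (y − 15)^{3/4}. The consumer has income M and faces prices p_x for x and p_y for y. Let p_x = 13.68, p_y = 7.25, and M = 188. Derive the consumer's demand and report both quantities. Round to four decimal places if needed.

x* = 4.4483, y* = 17.5376

After buying the subsistence bundle (4, 15), a share 0.25 of the remaining income goes to x: x* = 4 + 0.25·(M − 4p_x − 15p_y)/p_x.
Discretionary income = 188 − 4·13.68 − 15·7.25 = 24.53; x* = 4 + 0.25·24.53/13.68 = 4.4483; y* = 15 + 0.75·24.53/7.25 = 17.5376.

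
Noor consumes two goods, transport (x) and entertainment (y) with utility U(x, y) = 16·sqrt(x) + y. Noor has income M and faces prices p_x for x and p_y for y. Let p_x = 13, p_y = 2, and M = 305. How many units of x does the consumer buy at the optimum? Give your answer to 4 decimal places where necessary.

MU_x = 8/√x, MU_y = 1. Tangency: 8/√x = p_x/p_y.
Solve: √x = 8·p_y/p_x, so x*(p_x,p_y) = (8·p_y/p_x)², and y* = (M − p_x·x*)/p_y.
Plugging in: x* = (8·2/13)² = 1.5148.

x* = 1.5148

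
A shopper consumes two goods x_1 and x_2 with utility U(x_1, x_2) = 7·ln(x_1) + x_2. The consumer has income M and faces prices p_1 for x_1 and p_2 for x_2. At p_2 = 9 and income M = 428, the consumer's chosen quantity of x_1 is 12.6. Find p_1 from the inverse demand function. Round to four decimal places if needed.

Set MRS = p_1/p_2: (7/x_1)/1 = p_1/p_2.
So x_1*(p_1,p_2) = 7·p_2/p_1, independent of income; and x_2* = (M − 7·p_2)/p_2.
Set x_1* = 12.6 in the demand function and solve for p_1: p_1 = 5.

p_1 = 5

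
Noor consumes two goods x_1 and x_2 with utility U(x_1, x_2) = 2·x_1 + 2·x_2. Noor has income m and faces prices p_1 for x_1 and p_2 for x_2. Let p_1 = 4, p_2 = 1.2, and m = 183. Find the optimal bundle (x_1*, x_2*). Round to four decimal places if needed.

x_1* = 0, x_2* = 152.5

Linear utility — the consumer picks whichever good has higher MU/price: 2/4 = 0.5 vs 2/1.2 = 1.6667.
x_2 gives more utility per dollar, so spend all income on x_2: x_2* = m/p_2, x_1* = 0.
Numerically: x_1* = 0, x_2* = 152.5.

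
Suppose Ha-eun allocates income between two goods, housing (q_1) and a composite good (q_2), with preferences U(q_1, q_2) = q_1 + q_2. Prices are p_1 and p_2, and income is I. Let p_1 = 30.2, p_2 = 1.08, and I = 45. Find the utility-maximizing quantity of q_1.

q_2 gives more utility per dollar, so spend all income on q_2: q_2* = I/p_2, q_1* = 0.
Numerically: q_1* = 0, q_2* = 41.6667.

q_1* = 0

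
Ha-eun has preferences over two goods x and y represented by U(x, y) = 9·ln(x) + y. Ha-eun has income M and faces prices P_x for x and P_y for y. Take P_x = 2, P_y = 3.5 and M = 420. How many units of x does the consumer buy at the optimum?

x* = 15.75

At the given prices: x* = 9·3.5/2 = 15.75.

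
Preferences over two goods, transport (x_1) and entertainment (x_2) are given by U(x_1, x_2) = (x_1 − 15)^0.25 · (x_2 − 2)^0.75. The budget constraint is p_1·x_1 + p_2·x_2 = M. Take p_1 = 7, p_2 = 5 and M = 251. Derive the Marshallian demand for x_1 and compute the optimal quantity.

x_1* = 19.8571

Let x_1' = x_1−15, x_2' = x_2−2. MRS = (1/3)·x_2'/x_1' = p_1/p_2.
Substituting into the budget: x_1* = 15 + 0.25·(M − 15·p_1 − 2·p_2)/p_1, and x_2* = 2 + 0.75·(…)/p_2.
Discretionary income = 251 − 15·7 − 2·5 = 136; x_1* = 15 + 0.25·136/7 = 19.8571.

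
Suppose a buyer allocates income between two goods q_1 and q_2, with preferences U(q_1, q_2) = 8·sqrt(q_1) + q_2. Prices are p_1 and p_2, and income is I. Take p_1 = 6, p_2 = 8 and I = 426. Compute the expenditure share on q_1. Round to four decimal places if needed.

Set MRS = p_1/p_2: 4·q_1^(−1/2) = p_1/p_2.
Thus q_1* = (4·p_2/p_1)² — independent of I — with the rest of income spent on q_2.
Plugging in: q_1* = (4·8/6)² = 28.4444, q_2* = 31.9167.
Expenditure on q_1: 6·28.4444 = 170.6667; share = 0.4006.

share on q_1 = 0.4006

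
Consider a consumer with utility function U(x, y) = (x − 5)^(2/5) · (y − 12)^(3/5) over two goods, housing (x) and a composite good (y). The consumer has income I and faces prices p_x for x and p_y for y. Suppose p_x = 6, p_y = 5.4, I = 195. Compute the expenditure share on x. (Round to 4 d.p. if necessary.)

share on x = 0.3594

Let x' = x−5, y' = y−12. MRS = (2/3)·y'/x' = p_x/p_y.
After buying the subsistence bundle (5, 12), a share 0.4 of the remaining income goes to x: x* = 5 + 0.4·(I − 5p_x − 12p_y)/p_x.
Discretionary income = 195 − 5·6 − 12·5.4 = 100.2; x* = 5 + 0.4·100.2/6 = 11.68; y* = 12 + 0.6·100.2/5.4 = 23.1333.
Expenditure on x: 6·11.68 = 70.08; share = 0.3594.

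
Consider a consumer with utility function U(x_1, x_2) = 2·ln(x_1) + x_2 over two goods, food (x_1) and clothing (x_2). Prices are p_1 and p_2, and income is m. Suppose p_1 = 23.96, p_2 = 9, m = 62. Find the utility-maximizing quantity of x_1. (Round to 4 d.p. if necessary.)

x_1* = 0.7513

Set MRS = p_1/p_2: (2/x_1)/1 = p_1/p_2.
So x_1*(p_1,p_2) = 2·p_2/p_1, independent of income; and x_2* = (m − 2·p_2)/p_2.
At the given prices: x_1* = 2·9/23.96 = 0.7513.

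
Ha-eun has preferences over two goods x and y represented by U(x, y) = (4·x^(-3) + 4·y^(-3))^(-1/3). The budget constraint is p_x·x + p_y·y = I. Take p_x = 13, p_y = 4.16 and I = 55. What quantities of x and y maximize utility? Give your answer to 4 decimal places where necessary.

x* = 2.968, y* = 3.9462

From the CES first-order condition, (y/x)^(4) = p_x/p_y.
Solve for the ratio: y/x = [p_x/p_y]^(0.25).
Substitute y = (y/x)·x into the budget: x* = I/(p_x + p_y·(y/x)).
Numerically y/x = 1.329574, so x* = 55/(13 + 4.16·1.329574) = 2.968 and y* = 1.329574·2.968 = 3.9462.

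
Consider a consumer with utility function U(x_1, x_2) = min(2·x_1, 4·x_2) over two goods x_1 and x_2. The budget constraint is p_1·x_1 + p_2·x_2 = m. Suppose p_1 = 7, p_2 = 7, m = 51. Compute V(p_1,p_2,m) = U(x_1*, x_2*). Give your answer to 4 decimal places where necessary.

V = 9.7143

Demand: x_1*(p_1,p_2,m) = 4·m/(4·p_1 + 2·p_2), x_2* = 2·m/(4·p_1 + 2·p_2).
Here 4·7 + 2·7 = 42, giving x_1* = 4.8571 and x_2* = 2.4286.
Utility at the optimum: U(4.8571, 2.4286) = 9.7143.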